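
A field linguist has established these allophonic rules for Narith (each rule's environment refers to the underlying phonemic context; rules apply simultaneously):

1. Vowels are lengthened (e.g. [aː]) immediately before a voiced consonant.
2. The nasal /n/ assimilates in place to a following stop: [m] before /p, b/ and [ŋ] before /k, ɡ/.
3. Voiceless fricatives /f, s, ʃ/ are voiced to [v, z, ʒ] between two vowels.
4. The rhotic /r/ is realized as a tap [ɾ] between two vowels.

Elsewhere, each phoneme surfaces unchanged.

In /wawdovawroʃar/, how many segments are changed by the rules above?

5

Segments that undergo a rule: /a/ → [aː] (rule 1); /o/ → [oː] (rule 1); /a/ → [aː] (rule 1); /ʃ/ → [ʒ] (rule 3); /a/ → [aː] (rule 1).
All other segments surface unchanged.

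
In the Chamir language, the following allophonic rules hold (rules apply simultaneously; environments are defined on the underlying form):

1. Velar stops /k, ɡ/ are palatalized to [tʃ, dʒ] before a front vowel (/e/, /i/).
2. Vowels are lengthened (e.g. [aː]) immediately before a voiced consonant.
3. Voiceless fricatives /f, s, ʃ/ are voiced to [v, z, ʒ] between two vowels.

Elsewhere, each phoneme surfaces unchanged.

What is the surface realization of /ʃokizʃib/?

[ʃotʃiːzʃiːb]

/ʃ/ — word-initial; rule 3 does not apply here → [ʃ].
/o/ (between /ʃ/ and /k/) is in the target of rule 2 but the environment (before a voiced consonant) is not met → [o].
/k/ — between /o/ and /i/, before a front vowel — surfaces as [tʃ] (rule 1).
/i/ (between /k/ and /z/): before a voiced consonant, so rule 2 applies → [iː].
/z/ (between /i/ and /ʃ/): no rule targets it → [z].
/ʃ/ (between /z/ and /i/): rule 3 targets it, but not between two vowels → unchanged [ʃ].
/i/ (between /ʃ/ and /b/): before a voiced consonant, so rule 2 applies → [iː].
/b/ stays [b].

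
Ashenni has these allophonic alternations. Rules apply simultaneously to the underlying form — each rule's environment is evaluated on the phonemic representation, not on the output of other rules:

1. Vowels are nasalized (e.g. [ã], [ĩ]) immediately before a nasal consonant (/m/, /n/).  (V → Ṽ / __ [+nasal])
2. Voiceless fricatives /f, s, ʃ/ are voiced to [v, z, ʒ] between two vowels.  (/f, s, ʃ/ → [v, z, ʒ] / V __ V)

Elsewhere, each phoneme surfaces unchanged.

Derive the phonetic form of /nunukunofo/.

/u/ — between /n/ and /n/, before a nasal consonant — surfaces as [ũ] (rule 1).
/u/ (between /n/ and /k/) is in the target of rule 1 but the environment (before a nasal consonant) is not met → [u].
/u/ meets the environment for rule 1 (before a nasal consonant) → [ũ].
/o/ — between /n/ and /f/; rule 1 does not apply here → [o].
/f/ meets the environment for rule 2 (between two vowels) → [v].
/o/ (word-final) fails the environment for rule 1, so it stays [o].

[nũnukũnovo]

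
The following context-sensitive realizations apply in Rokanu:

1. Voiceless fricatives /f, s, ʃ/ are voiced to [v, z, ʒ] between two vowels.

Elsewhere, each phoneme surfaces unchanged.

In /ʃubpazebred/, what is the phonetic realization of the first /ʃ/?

/ʃ/ (word-initial) fails the environment for rule 1, so it stays [ʃ].

[ʃ]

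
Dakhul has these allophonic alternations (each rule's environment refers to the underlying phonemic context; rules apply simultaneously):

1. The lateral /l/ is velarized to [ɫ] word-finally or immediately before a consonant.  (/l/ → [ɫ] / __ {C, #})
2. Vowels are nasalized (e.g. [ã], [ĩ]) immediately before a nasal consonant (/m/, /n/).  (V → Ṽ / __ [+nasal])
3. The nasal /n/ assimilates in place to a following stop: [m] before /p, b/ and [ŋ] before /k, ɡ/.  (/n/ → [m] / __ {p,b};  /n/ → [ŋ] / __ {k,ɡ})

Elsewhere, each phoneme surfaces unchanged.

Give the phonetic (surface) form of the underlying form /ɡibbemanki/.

[ɡibbẽmãŋki]

/ɡ/ — not in any rule's target class → [ɡ].
/i/ — between /ɡ/ and /b/; rule 2 does not apply here → [i].
/b/ (between /i/ and /b/): no rule targets it → [b].
/b/ (between /b/ and /e/): no rule targets it → [b].
Rule 2 applies to /e/ (between /b/ and /m/: before a nasal consonant) → [ẽ].
/m/ — not in any rule's target class → [m].
/a/ — between /m/ and /n/, before a nasal consonant — surfaces as [ã] (rule 2).
/n/ (between /a/ and /k/) occurs before a labial or velar stop → [ŋ] by rule 3.
/k/ stays [k].
/i/ (word-final): rule 2 targets it, but not before a nasal consonant → unchanged [i].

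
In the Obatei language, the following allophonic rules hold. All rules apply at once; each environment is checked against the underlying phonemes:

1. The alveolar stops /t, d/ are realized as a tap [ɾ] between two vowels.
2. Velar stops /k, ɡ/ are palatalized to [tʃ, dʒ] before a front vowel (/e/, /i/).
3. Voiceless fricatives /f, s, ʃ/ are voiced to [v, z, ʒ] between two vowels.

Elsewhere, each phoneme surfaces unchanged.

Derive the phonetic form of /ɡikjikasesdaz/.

[dʒikjikazesdaz]

/ɡ/ (word-initial) occurs before a front vowel → [dʒ] by rule 2.
/i/ stays [i].
/k/ (between /i/ and /j/) fails the environment for rule 2, so it stays [k].
/j/ (between /k/ and /i/): no rule targets it → [j].
/i/ (between /j/ and /k/): no rule targets it → [i].
/k/ (between /i/ and /a/): rule 2 targets it, but not before a front vowel → unchanged [k].
/a/ — not in any rule's target class → [a].
Rule 3 applies to /s/ (between /a/ and /e/: between two vowels) → [z].
/e/ stays [e].
/s/ — between /e/ and /d/; rule 3 does not apply here → [s].
/d/ (between /s/ and /a/) is in the target of rule 1 but the environment (between two vowels) is not met → [d].
/a/ (between /d/ and /z/): no rule targets it → [a].
/z/ — not in any rule's target class → [z].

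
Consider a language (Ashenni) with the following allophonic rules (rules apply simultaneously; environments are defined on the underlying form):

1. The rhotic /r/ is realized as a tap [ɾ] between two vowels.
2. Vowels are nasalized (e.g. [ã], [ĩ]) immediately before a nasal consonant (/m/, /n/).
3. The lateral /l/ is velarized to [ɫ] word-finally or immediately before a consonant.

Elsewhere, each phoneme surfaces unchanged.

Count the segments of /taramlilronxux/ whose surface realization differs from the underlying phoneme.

Segments that undergo a rule: /r/ → [ɾ] (rule 1); /a/ → [ã] (rule 2); /l/ → [ɫ] (rule 3); /o/ → [õ] (rule 2).
All other segments surface unchanged.

4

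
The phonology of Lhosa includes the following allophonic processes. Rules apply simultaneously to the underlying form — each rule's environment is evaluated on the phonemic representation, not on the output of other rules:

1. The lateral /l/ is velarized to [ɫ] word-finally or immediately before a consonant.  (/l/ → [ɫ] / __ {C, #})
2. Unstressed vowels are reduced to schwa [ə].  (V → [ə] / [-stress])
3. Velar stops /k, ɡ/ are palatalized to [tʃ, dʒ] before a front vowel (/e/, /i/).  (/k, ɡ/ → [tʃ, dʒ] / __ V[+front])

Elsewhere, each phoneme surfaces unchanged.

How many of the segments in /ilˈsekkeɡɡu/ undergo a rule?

5

Segments that undergo a rule: /i/ → [ə] (rule 2); /l/ → [ɫ] (rule 1); /k/ → [tʃ] (rule 3); /e/ → [ə] (rule 2); /u/ → [ə] (rule 2).
All other segments surface unchanged.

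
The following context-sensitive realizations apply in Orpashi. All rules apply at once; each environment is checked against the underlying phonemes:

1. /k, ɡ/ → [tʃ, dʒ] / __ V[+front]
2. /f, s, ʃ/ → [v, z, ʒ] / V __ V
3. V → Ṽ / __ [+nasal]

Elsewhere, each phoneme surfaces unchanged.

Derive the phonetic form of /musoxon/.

/u/ (between /m/ and /s/) is in the target of rule 3 but the environment (before a nasal consonant) is not met → [u].
/s/ (between /u/ and /o/) occurs between two vowels → [z] by rule 2.
/o/ — between /s/ and /x/; rule 3 does not apply here → [o].
Rule 3 applies to /o/ (between /x/ and /n/: before a nasal consonant) → [õ].

[muzoxõn]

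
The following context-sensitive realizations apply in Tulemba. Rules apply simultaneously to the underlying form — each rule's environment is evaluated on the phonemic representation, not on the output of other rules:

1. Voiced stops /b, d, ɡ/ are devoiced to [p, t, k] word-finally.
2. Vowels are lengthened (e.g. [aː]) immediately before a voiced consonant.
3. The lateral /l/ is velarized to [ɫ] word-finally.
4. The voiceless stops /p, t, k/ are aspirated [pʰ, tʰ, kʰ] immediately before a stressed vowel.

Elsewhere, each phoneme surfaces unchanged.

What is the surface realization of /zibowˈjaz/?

/z/ (word-initial): no rule targets it → [z].
/i/ (between /z/ and /b/) occurs before a voiced consonant → [iː] by rule 2.
/b/ (between /i/ and /o/) fails the environment for rule 1, so it stays [b].
Rule 2 applies to /o/ (between /b/ and /w/: before a voiced consonant) → [oː].
/w/ stays [w].
/j/ — not in any rule's target class → [j].
/a/ (between /j/ and /z/) occurs before a voiced consonant → [aː] by rule 2.
/z/ (word-final) is unaffected → [z].

[ziːboːwˈjaːz]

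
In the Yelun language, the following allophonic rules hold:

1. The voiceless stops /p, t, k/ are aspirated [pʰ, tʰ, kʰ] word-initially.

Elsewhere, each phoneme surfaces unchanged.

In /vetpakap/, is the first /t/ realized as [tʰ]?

/t/ (between /e/ and /p/) fails the environment for rule 1, so it stays [t].
The actual realization is [t], not [tʰ].

No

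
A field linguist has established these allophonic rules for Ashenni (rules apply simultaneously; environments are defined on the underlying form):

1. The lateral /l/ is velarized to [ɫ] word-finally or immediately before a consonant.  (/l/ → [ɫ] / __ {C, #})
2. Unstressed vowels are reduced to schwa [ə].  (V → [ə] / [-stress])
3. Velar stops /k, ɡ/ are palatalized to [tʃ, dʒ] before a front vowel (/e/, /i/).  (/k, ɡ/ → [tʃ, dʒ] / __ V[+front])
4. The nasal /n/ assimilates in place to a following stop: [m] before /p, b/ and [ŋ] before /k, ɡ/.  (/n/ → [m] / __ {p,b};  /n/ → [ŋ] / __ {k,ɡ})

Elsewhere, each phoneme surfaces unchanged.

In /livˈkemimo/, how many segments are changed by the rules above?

Segments that undergo a rule: /i/ → [ə] (rule 2); /k/ → [tʃ] (rule 3); /i/ → [ə] (rule 2); /o/ → [ə] (rule 2).
All other segments surface unchanged.

4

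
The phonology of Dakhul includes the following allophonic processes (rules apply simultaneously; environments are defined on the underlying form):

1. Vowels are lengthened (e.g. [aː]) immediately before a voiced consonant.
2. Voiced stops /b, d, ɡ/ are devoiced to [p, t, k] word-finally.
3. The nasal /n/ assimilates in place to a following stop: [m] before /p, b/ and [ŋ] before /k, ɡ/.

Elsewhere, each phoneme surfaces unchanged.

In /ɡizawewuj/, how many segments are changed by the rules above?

Segments that undergo a rule: /i/ → [iː] (rule 1); /a/ → [aː] (rule 1); /e/ → [eː] (rule 1); /u/ → [uː] (rule 1).
All other segments surface unchanged.

4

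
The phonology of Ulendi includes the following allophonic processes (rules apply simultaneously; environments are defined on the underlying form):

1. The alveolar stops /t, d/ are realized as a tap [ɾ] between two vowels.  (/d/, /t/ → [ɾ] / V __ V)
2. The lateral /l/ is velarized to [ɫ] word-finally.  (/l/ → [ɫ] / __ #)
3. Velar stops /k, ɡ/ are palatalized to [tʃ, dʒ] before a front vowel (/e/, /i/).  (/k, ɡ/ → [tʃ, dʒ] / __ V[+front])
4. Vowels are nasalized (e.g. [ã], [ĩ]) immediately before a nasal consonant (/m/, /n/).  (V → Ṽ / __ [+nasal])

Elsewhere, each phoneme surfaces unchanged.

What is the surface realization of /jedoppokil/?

/j/ (word-initial) is unaffected → [j].
/e/ (between /j/ and /d/) is in the target of rule 4 but the environment (before a nasal consonant) is not met → [e].
/d/ (between /e/ and /o/): between two vowels, so rule 1 applies → [ɾ].
/o/ (between /d/ and /p/) is in the target of rule 4 but the environment (before a nasal consonant) is not met → [o].
/p/ — not in any rule's target class → [p].
/p/ stays [p].
/o/ — between /p/ and /k/; rule 4 does not apply here → [o].
/k/ (between /o/ and /i/): before a front vowel, so rule 3 applies → [tʃ].
/i/ — between /k/ and /l/; rule 4 does not apply here → [i].
/l/ meets the environment for rule 2 (word-finally) → [ɫ].

[jeɾoppotʃiɫ]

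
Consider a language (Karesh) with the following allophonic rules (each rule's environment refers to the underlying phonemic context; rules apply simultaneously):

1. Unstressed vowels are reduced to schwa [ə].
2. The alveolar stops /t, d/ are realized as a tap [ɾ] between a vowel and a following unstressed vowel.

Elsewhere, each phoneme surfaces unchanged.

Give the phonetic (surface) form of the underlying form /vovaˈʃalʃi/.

/v/ (word-initial) is unaffected → [v].
/o/ — between /v/ and /v/, in an unstressed syllable — surfaces as [ə] (rule 1).
/v/ (between /o/ and /a/) is unaffected → [v].
/a/ (between /v/ and /ʃ/) occurs in an unstressed syllable → [ə] by rule 1.
/ʃ/ (between /a/ and /a/) is unaffected → [ʃ].
/a/ (between /ʃ/ and /l/): rule 1 targets it, but not in an unstressed syllable → unchanged [a].
/l/ (between /a/ and /ʃ/) is unaffected → [l].
/ʃ/ — not in any rule's target class → [ʃ].
/i/ (word-final) occurs in an unstressed syllable → [ə] by rule 1.

[vəvəˈʃalʃə]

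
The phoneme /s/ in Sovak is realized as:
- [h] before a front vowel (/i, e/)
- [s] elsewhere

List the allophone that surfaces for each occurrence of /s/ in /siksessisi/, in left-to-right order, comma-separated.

[h], [h], [s], [h], [h]

Occurrence 1 (position 1): before a front vowel (/i, e/) → [h].
Occurrence 2 (position 4): before a front vowel (/i, e/) → [h].
Occurrence 3 (position 6): no conditioning environment matches → elsewhere allophone [s].
Occurrence 4 (position 7): before a front vowel (/i, e/) → [h].
Occurrence 5 (position 9): before a front vowel (/i, e/) → [h].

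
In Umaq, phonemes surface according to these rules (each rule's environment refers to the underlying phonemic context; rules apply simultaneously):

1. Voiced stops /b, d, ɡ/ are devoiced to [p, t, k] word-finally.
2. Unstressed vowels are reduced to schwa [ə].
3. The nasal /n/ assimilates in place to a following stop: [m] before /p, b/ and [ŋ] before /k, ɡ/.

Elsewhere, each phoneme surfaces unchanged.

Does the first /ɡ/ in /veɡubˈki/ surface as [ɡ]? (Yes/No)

/ɡ/ — between /e/ and /u/; rule 1 does not apply here → [ɡ].
The actual realization is [ɡ], which matches [ɡ].

Yes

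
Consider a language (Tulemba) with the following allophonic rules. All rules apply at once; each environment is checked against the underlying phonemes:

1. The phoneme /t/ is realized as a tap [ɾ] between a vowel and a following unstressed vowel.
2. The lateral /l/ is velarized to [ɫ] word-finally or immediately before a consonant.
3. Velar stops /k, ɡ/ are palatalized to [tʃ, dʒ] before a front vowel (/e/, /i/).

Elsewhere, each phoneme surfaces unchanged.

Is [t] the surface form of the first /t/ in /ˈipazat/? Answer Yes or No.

/t/ (word-final): rule 1 targets it, but not between a vowel and a following unstressed vowel → unchanged [t].
The actual realization is [t], which matches [t].

Yes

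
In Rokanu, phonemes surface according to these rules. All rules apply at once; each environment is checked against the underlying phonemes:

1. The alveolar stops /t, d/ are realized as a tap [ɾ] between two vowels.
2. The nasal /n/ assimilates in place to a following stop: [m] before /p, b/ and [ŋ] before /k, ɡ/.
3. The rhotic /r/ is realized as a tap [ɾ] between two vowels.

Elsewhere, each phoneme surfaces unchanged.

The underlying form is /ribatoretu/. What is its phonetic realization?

[ribaɾoɾeɾu]

/r/ — word-initial; rule 3 does not apply here → [r].
/i/ stays [i].
/b/ — not in any rule's target class → [b].
/a/ (between /b/ and /t/): no rule targets it → [a].
Rule 1 applies to /t/ (between /a/ and /o/: between two vowels) → [ɾ].
/o/ — not in any rule's target class → [o].
/r/ (between /o/ and /e/) occurs between two vowels → [ɾ] by rule 3.
/e/ — not in any rule's target class → [e].
Rule 1 applies to /t/ (between /e/ and /u/: between two vowels) → [ɾ].
/u/ — not in any rule's target class → [u].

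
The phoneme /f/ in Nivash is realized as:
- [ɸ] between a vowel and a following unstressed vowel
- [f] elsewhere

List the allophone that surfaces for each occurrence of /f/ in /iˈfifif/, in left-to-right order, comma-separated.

[f], [ɸ], [f]

Occurrence 1 (position 2): no conditioning environment matches → elsewhere allophone [f].
Occurrence 2 (position 4): between a vowel and a following unstressed vowel → [ɸ].
Occurrence 3 (position 6): no conditioning environment matches → elsewhere allophone [f].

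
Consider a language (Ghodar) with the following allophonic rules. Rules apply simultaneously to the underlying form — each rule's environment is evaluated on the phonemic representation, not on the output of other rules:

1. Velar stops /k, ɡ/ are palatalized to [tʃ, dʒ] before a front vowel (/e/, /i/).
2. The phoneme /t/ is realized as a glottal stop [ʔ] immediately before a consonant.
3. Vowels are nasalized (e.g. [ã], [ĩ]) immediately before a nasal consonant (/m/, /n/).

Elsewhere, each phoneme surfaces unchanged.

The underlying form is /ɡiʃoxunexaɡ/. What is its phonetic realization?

[dʒiʃoxũnexaɡ]

/ɡ/ (word-initial): before a front vowel, so rule 1 applies → [dʒ].
/i/ — between /ɡ/ and /ʃ/; rule 3 does not apply here → [i].
/ʃ/ — not in any rule's target class → [ʃ].
/o/ — between /ʃ/ and /x/; rule 3 does not apply here → [o].
/x/ (between /o/ and /u/) is unaffected → [x].
/u/ (between /x/ and /n/) occurs before a nasal consonant → [ũ] by rule 3.
/n/ (between /u/ and /e/): no rule targets it → [n].
/e/ (between /n/ and /x/) fails the environment for rule 3, so it stays [e].
/x/ (between /e/ and /a/): no rule targets it → [x].
/a/ (between /x/ and /ɡ/): rule 3 targets it, but not before a nasal consonant → unchanged [a].
/ɡ/ — word-final; rule 1 does not apply here → [ɡ].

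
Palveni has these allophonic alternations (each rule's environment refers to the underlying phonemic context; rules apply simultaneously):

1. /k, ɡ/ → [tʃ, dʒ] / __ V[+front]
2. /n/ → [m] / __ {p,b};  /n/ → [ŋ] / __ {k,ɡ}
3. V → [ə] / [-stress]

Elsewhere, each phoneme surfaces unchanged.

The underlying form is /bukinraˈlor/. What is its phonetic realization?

[bətʃənrəˈlor]

/b/ (word-initial): no rule targets it → [b].
/u/ meets the environment for rule 3 (in an unstressed syllable) → [ə].
/k/ (between /u/ and /i/) occurs before a front vowel → [tʃ] by rule 1.
/i/ (between /k/ and /n/) occurs in an unstressed syllable → [ə] by rule 3.
/n/ (between /i/ and /r/) fails the environment for rule 2, so it stays [n].
/r/ — not in any rule's target class → [r].
/a/ — between /r/ and /l/, in an unstressed syllable — surfaces as [ə] (rule 3).
/l/ stays [l].
/o/ — between /l/ and /r/; rule 3 does not apply here → [o].
/r/ stays [r].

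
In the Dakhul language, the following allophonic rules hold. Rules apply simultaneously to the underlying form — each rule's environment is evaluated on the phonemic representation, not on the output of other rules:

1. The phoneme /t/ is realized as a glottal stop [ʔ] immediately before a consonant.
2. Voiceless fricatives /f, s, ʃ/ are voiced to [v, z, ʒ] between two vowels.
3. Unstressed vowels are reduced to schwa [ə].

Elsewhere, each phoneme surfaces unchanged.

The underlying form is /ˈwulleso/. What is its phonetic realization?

/w/ (word-initial): no rule targets it → [w].
/u/ (between /w/ and /l/) is in the target of rule 3 but the environment (in an unstressed syllable) is not met → [u].
/l/ (between /u/ and /l/) is unaffected → [l].
/l/ (between /l/ and /e/): no rule targets it → [l].
/e/ meets the environment for rule 3 (in an unstressed syllable) → [ə].
/s/ — between /e/ and /o/, between two vowels — surfaces as [z] (rule 2).
/o/ meets the environment for rule 3 (in an unstressed syllable) → [ə].

[ˈwulləzə]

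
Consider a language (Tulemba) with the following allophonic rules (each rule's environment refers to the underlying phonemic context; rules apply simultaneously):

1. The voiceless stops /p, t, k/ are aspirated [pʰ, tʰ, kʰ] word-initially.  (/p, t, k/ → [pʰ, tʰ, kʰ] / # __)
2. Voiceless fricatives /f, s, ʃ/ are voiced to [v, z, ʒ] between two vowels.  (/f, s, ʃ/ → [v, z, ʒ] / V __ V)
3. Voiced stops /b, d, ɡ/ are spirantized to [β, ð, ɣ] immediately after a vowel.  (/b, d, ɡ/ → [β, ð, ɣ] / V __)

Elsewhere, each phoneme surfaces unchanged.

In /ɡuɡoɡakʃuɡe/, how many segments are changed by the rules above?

Segments that undergo a rule: /ɡ/ → [ɣ] (rule 3); /ɡ/ → [ɣ] (rule 3); /ɡ/ → [ɣ] (rule 3).
All other segments surface unchanged.

3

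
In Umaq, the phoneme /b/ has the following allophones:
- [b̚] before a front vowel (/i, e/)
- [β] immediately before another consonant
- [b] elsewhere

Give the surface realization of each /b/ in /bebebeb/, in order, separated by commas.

Occurrence 1 (position 1): before a front vowel (/i, e/) → [b̚].
Occurrence 2 (position 3): before a front vowel (/i, e/) → [b̚].
Occurrence 3 (position 5): before a front vowel (/i, e/) → [b̚].
Occurrence 4 (position 7): no conditioning environment matches → elsewhere allophone [b].

[b̚], [b̚], [b̚], [b]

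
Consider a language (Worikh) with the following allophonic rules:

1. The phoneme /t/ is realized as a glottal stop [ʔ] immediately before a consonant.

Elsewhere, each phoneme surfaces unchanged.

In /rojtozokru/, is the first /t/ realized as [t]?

/t/ — between /j/ and /o/; rule 1 does not apply here → [t].
The actual realization is [t], which matches [t].

Yes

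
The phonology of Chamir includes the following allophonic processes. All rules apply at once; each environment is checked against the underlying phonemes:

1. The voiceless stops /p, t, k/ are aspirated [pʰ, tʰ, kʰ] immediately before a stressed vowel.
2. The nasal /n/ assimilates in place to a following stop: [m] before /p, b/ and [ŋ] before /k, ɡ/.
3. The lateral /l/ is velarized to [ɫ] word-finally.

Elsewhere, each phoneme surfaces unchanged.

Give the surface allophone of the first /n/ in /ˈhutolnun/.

[n]

/n/ — between /l/ and /u/; rule 2 does not apply here → [n].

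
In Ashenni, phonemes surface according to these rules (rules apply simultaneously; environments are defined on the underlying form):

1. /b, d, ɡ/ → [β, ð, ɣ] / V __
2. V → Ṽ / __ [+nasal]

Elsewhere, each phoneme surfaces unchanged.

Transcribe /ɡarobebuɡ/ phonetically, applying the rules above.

/ɡ/ (word-initial): rule 1 targets it, but not immediately after a vowel → unchanged [ɡ].
/a/ (between /ɡ/ and /r/): rule 2 targets it, but not before a nasal consonant → unchanged [a].
/r/ stays [r].
/o/ — between /r/ and /b/; rule 2 does not apply here → [o].
/b/ — between /o/ and /e/, immediately after a vowel — surfaces as [β] (rule 1).
/e/ — between /b/ and /b/; rule 2 does not apply here → [e].
Rule 1 applies to /b/ (between /e/ and /u/: immediately after a vowel) → [β].
/u/ (between /b/ and /ɡ/): rule 2 targets it, but not before a nasal consonant → unchanged [u].
Rule 1 applies to /ɡ/ (word-final: immediately after a vowel) → [ɣ].

[ɡaroβeβuɣ]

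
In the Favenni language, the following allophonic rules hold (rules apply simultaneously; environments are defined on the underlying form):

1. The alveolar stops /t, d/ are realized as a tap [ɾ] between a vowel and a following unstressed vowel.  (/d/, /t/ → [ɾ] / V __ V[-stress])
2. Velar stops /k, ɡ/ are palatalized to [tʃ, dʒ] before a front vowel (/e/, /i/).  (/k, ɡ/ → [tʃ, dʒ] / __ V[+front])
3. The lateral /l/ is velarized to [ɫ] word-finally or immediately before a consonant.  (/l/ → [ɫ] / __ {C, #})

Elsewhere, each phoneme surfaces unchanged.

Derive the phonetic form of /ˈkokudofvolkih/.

/k/ (word-initial) fails the environment for rule 2, so it stays [k].
/o/ stays [o].
/k/ (between /o/ and /u/) is in the target of rule 2 but the environment (before a front vowel) is not met → [k].
/u/ — not in any rule's target class → [u].
/d/ (between /u/ and /o/) occurs between a vowel and a following unstressed vowel → [ɾ] by rule 1.
/o/ stays [o].
/f/ (between /o/ and /v/) is unaffected → [f].
/v/ (between /f/ and /o/) is unaffected → [v].
/o/ (between /v/ and /l/): no rule targets it → [o].
Rule 3 applies to /l/ (between /o/ and /k/: word-finally or immediately before a consonant) → [ɫ].
/k/ meets the environment for rule 2 (before a front vowel) → [tʃ].
/i/ — not in any rule's target class → [i].
/h/ (word-final): no rule targets it → [h].

[ˈkokuɾofvoɫtʃih]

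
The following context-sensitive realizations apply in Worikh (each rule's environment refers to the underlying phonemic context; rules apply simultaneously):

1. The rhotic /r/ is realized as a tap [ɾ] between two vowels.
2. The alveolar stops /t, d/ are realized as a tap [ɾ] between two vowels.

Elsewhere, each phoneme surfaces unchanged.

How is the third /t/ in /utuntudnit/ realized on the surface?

[t]

/t/ (word-final) fails the environment for rule 2, so it stays [t].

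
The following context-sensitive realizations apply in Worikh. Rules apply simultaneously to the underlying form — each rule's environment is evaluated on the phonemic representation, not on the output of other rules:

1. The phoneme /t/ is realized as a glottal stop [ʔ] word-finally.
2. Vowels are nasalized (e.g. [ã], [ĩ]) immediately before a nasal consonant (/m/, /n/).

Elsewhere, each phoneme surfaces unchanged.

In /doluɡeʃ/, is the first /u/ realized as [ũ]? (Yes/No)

No

/u/ (between /l/ and /ɡ/) fails the environment for rule 2, so it stays [u].
The actual realization is [u], not [ũ].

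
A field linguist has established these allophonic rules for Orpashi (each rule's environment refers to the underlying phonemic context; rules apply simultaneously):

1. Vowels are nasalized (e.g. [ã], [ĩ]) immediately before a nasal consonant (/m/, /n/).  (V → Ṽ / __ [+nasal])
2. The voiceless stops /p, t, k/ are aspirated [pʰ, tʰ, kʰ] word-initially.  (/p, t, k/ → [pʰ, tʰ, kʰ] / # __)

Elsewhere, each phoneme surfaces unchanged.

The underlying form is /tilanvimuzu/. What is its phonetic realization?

/t/ (word-initial) occurs word-initially → [tʰ] by rule 2.
/i/ — between /t/ and /l/; rule 1 does not apply here → [i].
/l/ (between /i/ and /a/): no rule targets it → [l].
/a/ (between /l/ and /n/) occurs before a nasal consonant → [ã] by rule 1.
/n/ (between /a/ and /v/): no rule targets it → [n].
/v/ — not in any rule's target class → [v].
/i/ — between /v/ and /m/, before a nasal consonant — surfaces as [ĩ] (rule 1).
/m/ (between /i/ and /u/) is unaffected → [m].
/u/ (between /m/ and /z/) is in the target of rule 1 but the environment (before a nasal consonant) is not met → [u].
/z/ (between /u/ and /u/) is unaffected → [z].
/u/ — word-final; rule 1 does not apply here → [u].

[tʰilãnvĩmuzu]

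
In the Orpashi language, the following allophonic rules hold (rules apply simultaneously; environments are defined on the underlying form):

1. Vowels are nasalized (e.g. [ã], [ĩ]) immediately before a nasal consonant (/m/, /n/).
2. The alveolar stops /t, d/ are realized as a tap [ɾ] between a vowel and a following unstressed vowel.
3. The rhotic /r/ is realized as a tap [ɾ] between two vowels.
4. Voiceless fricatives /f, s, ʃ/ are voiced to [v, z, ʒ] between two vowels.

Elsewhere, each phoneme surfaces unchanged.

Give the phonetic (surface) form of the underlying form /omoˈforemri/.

/o/ (word-initial): before a nasal consonant, so rule 1 applies → [õ].
/o/ — between /m/ and /f/; rule 1 does not apply here → [o].
/f/ meets the environment for rule 4 (between two vowels) → [v].
/o/ — between /f/ and /r/; rule 1 does not apply here → [o].
/r/ (between /o/ and /e/): between two vowels, so rule 3 applies → [ɾ].
/e/ (between /r/ and /m/): before a nasal consonant, so rule 1 applies → [ẽ].
/r/ — between /m/ and /i/; rule 3 does not apply here → [r].
/i/ (word-final) fails the environment for rule 1, so it stays [i].

[õmoˈvoɾẽmri]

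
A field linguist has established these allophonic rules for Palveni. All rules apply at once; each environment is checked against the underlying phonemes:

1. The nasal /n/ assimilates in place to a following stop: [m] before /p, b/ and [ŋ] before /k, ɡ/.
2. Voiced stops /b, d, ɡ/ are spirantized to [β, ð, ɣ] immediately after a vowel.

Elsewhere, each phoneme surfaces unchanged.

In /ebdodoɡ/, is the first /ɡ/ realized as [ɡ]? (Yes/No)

/ɡ/ meets the environment for rule 2 (immediately after a vowel) → [ɣ].
The actual realization is [ɣ], not [ɡ].

No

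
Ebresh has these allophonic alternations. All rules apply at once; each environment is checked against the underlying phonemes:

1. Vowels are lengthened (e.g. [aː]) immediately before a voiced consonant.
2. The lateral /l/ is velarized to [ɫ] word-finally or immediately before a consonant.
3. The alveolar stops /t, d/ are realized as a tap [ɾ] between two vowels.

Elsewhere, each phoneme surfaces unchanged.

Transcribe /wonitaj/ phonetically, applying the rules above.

/w/ (word-initial) is unaffected → [w].
Rule 1 applies to /o/ (between /w/ and /n/: before a voiced consonant) → [oː].
/n/ stays [n].
/i/ — between /n/ and /t/; rule 1 does not apply here → [i].
Rule 3 applies to /t/ (between /i/ and /a/: between two vowels) → [ɾ].
/a/ meets the environment for rule 1 (before a voiced consonant) → [aː].
/j/ stays [j].

[woːniɾaːj]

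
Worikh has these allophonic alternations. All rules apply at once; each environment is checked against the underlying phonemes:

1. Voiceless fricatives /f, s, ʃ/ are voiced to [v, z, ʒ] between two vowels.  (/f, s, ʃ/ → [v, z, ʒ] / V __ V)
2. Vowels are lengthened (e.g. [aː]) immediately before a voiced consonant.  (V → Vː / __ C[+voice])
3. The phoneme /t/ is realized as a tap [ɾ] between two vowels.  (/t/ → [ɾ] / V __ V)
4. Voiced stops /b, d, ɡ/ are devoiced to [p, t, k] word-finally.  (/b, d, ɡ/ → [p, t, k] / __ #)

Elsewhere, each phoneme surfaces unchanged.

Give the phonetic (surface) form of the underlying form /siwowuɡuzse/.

[siːwoːwuːɡuːzse]

/s/ (word-initial) is in the target of rule 1 but the environment (between two vowels) is not met → [s].
/i/ — between /s/ and /w/, before a voiced consonant — surfaces as [iː] (rule 2).
/w/ (between /i/ and /o/) is unaffected → [w].
Rule 2 applies to /o/ (between /w/ and /w/: before a voiced consonant) → [oː].
/w/ (between /o/ and /u/) is unaffected → [w].
/u/ meets the environment for rule 2 (before a voiced consonant) → [uː].
/ɡ/ — between /u/ and /u/; rule 4 does not apply here → [ɡ].
/u/ meets the environment for rule 2 (before a voiced consonant) → [uː].
/z/ (between /u/ and /s/) is unaffected → [z].
/s/ (between /z/ and /e/) fails the environment for rule 1, so it stays [s].
/e/ (word-final) is in the target of rule 2 but the environment (before a voiced consonant) is not met → [e].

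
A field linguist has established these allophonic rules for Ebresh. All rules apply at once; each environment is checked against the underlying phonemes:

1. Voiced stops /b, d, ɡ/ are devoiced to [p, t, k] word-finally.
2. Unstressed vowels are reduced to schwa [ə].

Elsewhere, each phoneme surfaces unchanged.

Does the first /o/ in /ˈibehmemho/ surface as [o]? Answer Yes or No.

No

/o/ (word-final): in an unstressed syllable, so rule 2 applies → [ə].
The actual realization is [ə], not [o].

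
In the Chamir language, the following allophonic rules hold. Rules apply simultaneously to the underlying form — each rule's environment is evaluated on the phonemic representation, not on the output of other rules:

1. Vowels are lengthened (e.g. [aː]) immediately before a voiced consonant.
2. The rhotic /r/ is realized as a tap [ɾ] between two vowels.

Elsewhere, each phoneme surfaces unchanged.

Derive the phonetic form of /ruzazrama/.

[ruːzaːzraːma]

/r/ (word-initial) fails the environment for rule 2, so it stays [r].
/u/ — between /r/ and /z/, before a voiced consonant — surfaces as [uː] (rule 1).
/z/ (between /u/ and /a/) is unaffected → [z].
/a/ — between /z/ and /z/, before a voiced consonant — surfaces as [aː] (rule 1).
/z/ (between /a/ and /r/) is unaffected → [z].
/r/ (between /z/ and /a/) fails the environment for rule 2, so it stays [r].
/a/ — between /r/ and /m/, before a voiced consonant — surfaces as [aː] (rule 1).
/m/ (between /a/ and /a/) is unaffected → [m].
/a/ — word-final; rule 1 does not apply here → [a].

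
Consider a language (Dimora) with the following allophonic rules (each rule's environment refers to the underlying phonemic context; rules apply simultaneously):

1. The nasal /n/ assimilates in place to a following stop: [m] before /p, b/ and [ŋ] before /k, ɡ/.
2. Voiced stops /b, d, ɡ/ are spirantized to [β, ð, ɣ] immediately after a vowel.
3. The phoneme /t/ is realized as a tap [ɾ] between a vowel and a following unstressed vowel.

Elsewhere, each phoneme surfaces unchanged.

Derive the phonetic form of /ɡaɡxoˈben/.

/ɡ/ — word-initial; rule 2 does not apply here → [ɡ].
/a/ stays [a].
Rule 2 applies to /ɡ/ (between /a/ and /x/: immediately after a vowel) → [ɣ].
/x/ (between /ɡ/ and /o/) is unaffected → [x].
/o/ — not in any rule's target class → [o].
Rule 2 applies to /b/ (between /o/ and /e/: immediately after a vowel) → [β].
/e/ — not in any rule's target class → [e].
/n/ (word-final) fails the environment for rule 1, so it stays [n].

[ɡaɣxoˈβen]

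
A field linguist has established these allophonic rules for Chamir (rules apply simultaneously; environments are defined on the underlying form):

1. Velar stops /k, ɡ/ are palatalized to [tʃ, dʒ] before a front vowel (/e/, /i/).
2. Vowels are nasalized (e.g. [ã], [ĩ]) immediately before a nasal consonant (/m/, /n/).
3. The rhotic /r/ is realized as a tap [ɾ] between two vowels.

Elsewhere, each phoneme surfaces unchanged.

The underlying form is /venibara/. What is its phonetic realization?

[vẽnibaɾa]

/v/ (word-initial): no rule targets it → [v].
/e/ — between /v/ and /n/, before a nasal consonant — surfaces as [ẽ] (rule 2).
/n/ — not in any rule's target class → [n].
/i/ — between /n/ and /b/; rule 2 does not apply here → [i].
/b/ stays [b].
/a/ (between /b/ and /r/) fails the environment for rule 2, so it stays [a].
/r/ — between /a/ and /a/, between two vowels — surfaces as [ɾ] (rule 3).
/a/ (word-final): rule 2 targets it, but not before a nasal consonant → unchanged [a].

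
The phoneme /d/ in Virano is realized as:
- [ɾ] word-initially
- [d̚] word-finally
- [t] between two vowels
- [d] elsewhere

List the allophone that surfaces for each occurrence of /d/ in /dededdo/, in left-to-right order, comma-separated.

[ɾ], [t], [d], [d]

Occurrence 1 (position 1): word-initially → [ɾ].
Occurrence 2 (position 3): between two vowels → [t].
Occurrence 3 (position 5): no conditioning environment matches → elsewhere allophone [d].
Occurrence 4 (position 6): no conditioning environment matches → elsewhere allophone [d].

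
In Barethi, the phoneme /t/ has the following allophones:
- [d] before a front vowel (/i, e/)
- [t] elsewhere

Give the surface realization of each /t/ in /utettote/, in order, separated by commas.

[d], [t], [t], [d]

Occurrence 1 (position 2): before a front vowel (/i, e/) → [d].
Occurrence 2 (position 4): no conditioning environment matches → elsewhere allophone [t].
Occurrence 3 (position 5): no conditioning environment matches → elsewhere allophone [t].
Occurrence 4 (position 7): before a front vowel (/i, e/) → [d].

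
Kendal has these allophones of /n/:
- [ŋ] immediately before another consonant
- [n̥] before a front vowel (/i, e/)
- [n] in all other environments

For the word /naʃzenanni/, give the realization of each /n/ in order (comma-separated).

Occurrence 1 (position 1): no conditioning environment matches → elsewhere allophone [n].
Occurrence 2 (position 6): no conditioning environment matches → elsewhere allophone [n].
Occurrence 3 (position 8): immediately before another consonant → [ŋ].
Occurrence 4 (position 9): before a front vowel (/i, e/) → [n̥].

[n], [n], [ŋ], [n̥]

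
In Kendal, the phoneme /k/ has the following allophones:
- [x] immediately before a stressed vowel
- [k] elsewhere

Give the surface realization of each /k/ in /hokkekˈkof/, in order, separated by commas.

[k], [k], [k], [x]

Occurrence 1 (position 3): no conditioning environment matches → elsewhere allophone [k].
Occurrence 2 (position 4): no conditioning environment matches → elsewhere allophone [k].
Occurrence 3 (position 6): no conditioning environment matches → elsewhere allophone [k].
Occurrence 4 (position 7): immediately before a stressed vowel → [x].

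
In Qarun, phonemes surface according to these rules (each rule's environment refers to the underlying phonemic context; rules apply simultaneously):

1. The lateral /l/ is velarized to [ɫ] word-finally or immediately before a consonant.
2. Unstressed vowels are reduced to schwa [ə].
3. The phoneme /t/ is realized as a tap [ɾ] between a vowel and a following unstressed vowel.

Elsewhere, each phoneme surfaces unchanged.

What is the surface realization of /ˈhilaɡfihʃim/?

/h/ (word-initial): no rule targets it → [h].
/i/ (between /h/ and /l/) is in the target of rule 2 but the environment (in an unstressed syllable) is not met → [i].
/l/ (between /i/ and /a/): rule 1 targets it, but not word-finally or immediately before a consonant → unchanged [l].
/a/ (between /l/ and /ɡ/) occurs in an unstressed syllable → [ə] by rule 2.
/ɡ/ — not in any rule's target class → [ɡ].
/f/ — not in any rule's target class → [f].
Rule 2 applies to /i/ (between /f/ and /h/: in an unstressed syllable) → [ə].
/h/ — not in any rule's target class → [h].
/ʃ/ (between /h/ and /i/) is unaffected → [ʃ].
/i/ — between /ʃ/ and /m/, in an unstressed syllable — surfaces as [ə] (rule 2).
/m/ (word-final) is unaffected → [m].

[ˈhiləɡfəhʃəm]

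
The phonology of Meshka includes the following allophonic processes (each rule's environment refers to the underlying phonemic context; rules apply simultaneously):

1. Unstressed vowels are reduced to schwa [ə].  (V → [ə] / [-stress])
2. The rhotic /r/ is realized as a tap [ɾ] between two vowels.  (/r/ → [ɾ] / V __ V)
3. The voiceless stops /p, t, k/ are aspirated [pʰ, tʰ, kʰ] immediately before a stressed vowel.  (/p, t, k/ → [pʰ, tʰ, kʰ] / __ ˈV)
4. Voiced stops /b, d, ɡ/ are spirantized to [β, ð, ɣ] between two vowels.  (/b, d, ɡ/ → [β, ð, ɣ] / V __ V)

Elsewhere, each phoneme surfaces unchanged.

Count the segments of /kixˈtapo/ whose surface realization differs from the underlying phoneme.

Segments that undergo a rule: /i/ → [ə] (rule 1); /t/ → [tʰ] (rule 3); /o/ → [ə] (rule 1).
All other segments surface unchanged.

3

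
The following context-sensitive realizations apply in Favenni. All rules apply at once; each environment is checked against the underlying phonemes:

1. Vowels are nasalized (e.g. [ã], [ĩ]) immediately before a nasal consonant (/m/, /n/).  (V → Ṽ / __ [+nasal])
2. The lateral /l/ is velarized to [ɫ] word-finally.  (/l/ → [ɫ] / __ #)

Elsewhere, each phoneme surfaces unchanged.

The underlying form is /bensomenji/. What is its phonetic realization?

/b/ (word-initial) is unaffected → [b].
/e/ — between /b/ and /n/, before a nasal consonant — surfaces as [ẽ] (rule 1).
/n/ stays [n].
/s/ (between /n/ and /o/) is unaffected → [s].
/o/ (between /s/ and /m/): before a nasal consonant, so rule 1 applies → [õ].
/m/ (between /o/ and /e/) is unaffected → [m].
/e/ — between /m/ and /n/, before a nasal consonant — surfaces as [ẽ] (rule 1).
/n/ stays [n].
/j/ (between /n/ and /i/) is unaffected → [j].
/i/ (word-final) fails the environment for rule 1, so it stays [i].

[bẽnsõmẽnji]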